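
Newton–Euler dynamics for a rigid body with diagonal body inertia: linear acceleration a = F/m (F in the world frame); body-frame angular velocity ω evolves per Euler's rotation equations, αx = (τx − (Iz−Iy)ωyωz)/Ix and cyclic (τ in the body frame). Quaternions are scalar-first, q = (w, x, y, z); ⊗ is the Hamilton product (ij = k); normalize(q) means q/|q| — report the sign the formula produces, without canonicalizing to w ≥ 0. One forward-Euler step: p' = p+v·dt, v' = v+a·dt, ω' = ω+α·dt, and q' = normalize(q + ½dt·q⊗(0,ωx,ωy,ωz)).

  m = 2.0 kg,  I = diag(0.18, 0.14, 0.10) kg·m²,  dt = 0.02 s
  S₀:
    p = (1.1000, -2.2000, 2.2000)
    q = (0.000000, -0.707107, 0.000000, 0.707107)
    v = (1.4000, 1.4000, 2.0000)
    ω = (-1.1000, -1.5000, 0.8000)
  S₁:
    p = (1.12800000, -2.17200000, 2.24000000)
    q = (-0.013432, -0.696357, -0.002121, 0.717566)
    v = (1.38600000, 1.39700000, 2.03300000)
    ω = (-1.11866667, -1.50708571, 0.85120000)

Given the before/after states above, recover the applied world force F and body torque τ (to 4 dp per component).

F = (-1.4000, -0.3000, 3.3000)
τ = (-0.1200, -0.1200, 0.1900)

velocity change Δv = (-0.01400000, -0.00300000, 0.03300000)
m·(v₁−v₀)/dt = (-1.4000, -0.3000, 3.3000)
ω₁ − ω₀ = (-0.01866667, -0.00708571, 0.05120000)
precession coupling = (0.0480, -0.0704, -0.0660)
τ = I·(Δω/dt) + ω₀×(Iω₀) = (-0.1200, -0.1200, 0.1900)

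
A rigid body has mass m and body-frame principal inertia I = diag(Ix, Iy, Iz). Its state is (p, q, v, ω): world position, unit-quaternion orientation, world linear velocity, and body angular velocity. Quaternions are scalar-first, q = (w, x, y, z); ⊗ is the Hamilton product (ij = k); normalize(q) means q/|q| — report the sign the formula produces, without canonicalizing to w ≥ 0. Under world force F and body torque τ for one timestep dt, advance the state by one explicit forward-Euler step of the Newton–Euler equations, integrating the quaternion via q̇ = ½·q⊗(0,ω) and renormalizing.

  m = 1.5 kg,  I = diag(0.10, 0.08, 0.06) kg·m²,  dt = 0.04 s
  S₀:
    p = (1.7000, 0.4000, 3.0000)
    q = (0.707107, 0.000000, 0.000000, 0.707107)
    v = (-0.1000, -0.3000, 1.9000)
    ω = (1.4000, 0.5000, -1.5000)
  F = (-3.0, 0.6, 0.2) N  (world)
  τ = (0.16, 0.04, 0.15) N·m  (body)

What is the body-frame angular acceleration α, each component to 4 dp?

α = (1.4500, 1.5500, 2.7333)

ω×(Iω) gyroscopic = (0.0150, -0.0840, -0.0140)
α = I⁻¹(τ − ω×Iω) = (1.4500, 1.5500, 2.7333)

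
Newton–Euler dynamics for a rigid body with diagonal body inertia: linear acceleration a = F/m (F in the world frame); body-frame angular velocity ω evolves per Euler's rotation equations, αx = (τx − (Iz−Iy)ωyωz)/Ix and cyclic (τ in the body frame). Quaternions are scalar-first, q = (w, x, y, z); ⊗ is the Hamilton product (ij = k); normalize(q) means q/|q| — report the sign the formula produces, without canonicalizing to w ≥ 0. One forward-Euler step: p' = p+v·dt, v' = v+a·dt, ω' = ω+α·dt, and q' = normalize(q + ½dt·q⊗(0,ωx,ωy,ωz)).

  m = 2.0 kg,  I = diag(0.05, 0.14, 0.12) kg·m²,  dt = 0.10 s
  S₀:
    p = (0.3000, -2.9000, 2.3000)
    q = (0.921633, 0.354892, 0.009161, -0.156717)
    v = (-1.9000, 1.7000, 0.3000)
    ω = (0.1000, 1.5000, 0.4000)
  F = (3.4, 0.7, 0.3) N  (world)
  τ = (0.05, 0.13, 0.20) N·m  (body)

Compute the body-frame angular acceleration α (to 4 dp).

gyro term ω×Iω = (-0.0120, -0.0028, 0.0135)
angular accel α = (1.2400, 0.9486, 1.5542)

α = (1.2400, 0.9486, 1.5542)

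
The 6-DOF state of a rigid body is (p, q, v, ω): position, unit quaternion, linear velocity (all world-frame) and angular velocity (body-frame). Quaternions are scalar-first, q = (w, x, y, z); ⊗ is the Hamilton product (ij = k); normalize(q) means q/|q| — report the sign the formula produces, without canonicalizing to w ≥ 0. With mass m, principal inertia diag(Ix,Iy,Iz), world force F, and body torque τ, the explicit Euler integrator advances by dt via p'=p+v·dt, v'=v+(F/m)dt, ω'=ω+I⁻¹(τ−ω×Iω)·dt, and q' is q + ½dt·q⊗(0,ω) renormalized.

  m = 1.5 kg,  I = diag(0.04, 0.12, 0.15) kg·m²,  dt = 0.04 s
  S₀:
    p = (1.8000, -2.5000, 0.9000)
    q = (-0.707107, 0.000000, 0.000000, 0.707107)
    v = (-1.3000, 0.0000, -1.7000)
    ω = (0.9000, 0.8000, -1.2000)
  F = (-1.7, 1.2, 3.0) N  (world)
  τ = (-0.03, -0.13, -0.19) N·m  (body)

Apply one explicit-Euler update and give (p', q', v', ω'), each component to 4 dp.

ω×(Iω) gyroscopic = (-0.0288, 0.1188, 0.0576)
angular accel α = (-0.0300, -2.0733, -1.6507)
ω + α·dt = (0.8988, 0.7171, -1.2660)
q⊗(0,ω) = (0.8485284, -1.2020819, 0.0707107, 0.8485284)
updated quaternion q' = (-0.6897, -0.0240, 0.0014, 0.7237)
a = F/m = (-1.1333, 0.8000, 2.0000)
p + v·dt = (1.7480, -2.5000, 0.8320)
v + (F/m)dt = (-1.3453, 0.0320, -1.6200)

p' = (1.7480, -2.5000, 0.8320)
q' = (-0.6897, -0.0240, 0.0014, 0.7237)
v' = (-1.3453, 0.0320, -1.6200)
ω' = (0.8988, 0.7171, -1.2660)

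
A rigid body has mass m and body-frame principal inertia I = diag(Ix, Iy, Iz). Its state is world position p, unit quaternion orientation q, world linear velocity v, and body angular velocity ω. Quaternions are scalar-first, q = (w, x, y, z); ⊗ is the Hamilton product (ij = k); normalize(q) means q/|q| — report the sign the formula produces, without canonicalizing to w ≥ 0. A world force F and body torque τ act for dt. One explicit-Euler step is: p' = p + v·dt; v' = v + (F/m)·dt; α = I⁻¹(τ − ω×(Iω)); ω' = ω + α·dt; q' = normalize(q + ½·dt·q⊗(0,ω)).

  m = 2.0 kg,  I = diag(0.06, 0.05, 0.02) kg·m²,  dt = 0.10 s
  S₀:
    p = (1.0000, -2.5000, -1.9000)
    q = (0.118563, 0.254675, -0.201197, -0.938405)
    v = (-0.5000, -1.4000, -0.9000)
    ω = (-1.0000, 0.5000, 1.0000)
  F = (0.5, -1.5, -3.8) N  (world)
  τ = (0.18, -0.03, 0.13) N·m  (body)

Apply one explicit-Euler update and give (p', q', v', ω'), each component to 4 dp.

p' = (0.9500, -2.6400, -1.9900)
q' = (0.1827, 0.2614, -0.1636, -0.9335)
v' = (-0.4750, -1.4750, -1.0900)
ω' = (-0.6750, 0.5200, 1.6250)

ω×(Iω) gyroscopic = (-0.0150, -0.0400, 0.0050)
angular accel α = (3.2500, 0.2000, 6.2500)
ω' = ω + α·dt = (-0.6750, 0.5200, 1.6250)
q⊗(0,ω) = (1.2936785, 0.1494425, 0.7430115, 0.0447035)
q + ½dt·q⊗(0,ω), renormalized = (0.1827, 0.2614, -0.1636, -0.9335)
new position p' = (0.9500, -2.6400, -1.9900)
new velocity v' = (-0.4750, -1.4750, -1.0900)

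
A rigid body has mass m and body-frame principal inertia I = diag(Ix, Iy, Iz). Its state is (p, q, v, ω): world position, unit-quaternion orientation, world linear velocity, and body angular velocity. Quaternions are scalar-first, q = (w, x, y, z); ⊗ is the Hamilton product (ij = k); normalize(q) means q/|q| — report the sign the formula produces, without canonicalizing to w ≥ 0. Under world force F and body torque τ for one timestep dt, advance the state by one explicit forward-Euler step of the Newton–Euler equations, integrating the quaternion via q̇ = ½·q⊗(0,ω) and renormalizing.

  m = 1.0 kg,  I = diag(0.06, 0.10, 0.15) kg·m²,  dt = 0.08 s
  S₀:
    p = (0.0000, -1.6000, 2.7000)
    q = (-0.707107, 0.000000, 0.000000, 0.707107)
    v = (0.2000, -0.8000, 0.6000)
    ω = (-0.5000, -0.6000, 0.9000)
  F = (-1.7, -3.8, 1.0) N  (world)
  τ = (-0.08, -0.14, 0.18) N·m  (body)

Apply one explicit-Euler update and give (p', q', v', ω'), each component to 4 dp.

ω×(Iω) gyroscopic = (-0.0270, 0.0405, 0.0120)
α = I⁻¹(τ − ω×Iω) = (-0.8833, -1.8050, 1.1200)
ω' = ω + α·dt = (-0.5707, -0.7444, 0.9896)
q⊗(0,ω) = (-0.6363963, 0.7778177, 0.0707107, -0.6363963)
q' = normalize(q + ½dt·q⊗(0,ω)) = (-0.7317, 0.0311, 0.0028, 0.6809)
new position p' = (0.0160, -1.6640, 2.7480)
new velocity v' = (0.0640, -1.1040, 0.6800)

p' = (0.0160, -1.6640, 2.7480)
q' = (-0.7317, 0.0311, 0.0028, 0.6809)
v' = (0.0640, -1.1040, 0.6800)
ω' = (-0.5707, -0.7444, 0.9896)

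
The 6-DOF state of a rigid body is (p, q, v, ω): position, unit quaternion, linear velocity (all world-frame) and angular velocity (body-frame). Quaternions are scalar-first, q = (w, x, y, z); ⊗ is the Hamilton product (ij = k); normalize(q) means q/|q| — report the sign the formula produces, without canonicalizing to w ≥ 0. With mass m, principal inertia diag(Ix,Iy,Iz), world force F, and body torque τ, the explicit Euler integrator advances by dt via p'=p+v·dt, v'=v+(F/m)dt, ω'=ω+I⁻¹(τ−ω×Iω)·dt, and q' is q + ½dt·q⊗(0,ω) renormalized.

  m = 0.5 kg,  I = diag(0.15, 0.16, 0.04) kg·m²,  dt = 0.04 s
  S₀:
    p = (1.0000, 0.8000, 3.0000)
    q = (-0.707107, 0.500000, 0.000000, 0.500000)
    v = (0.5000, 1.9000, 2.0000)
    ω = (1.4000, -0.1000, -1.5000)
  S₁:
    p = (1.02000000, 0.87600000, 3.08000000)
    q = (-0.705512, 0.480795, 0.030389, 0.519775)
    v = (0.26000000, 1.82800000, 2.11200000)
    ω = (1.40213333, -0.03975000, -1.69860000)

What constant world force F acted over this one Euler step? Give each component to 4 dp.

F = (-3.0000, -0.9000, 1.4000)

Δv = v₁−v₀ = (-0.24000000, -0.07200000, 0.11200000)
m·(v₁−v₀)/dt = (-3.0000, -0.9000, 1.4000)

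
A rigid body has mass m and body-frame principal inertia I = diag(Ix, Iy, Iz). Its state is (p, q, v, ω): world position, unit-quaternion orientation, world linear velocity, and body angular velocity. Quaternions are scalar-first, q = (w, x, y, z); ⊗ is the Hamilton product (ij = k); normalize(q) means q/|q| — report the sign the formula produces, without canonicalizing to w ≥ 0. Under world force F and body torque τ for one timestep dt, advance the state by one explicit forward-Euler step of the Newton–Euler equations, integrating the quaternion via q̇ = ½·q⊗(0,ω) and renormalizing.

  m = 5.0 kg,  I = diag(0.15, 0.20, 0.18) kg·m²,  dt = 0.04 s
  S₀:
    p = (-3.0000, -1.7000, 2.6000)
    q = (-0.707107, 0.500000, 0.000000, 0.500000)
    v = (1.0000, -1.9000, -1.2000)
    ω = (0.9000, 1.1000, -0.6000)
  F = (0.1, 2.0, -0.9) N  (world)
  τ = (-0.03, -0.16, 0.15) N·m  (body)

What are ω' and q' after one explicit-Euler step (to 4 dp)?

gyro term ω×Iω = (0.0132, 0.0162, 0.0495)
α = I⁻¹(τ − ω×Iω) = (-0.2880, -0.8810, 0.5583)
new body rate ω' = (0.8885, 1.0648, -0.5777)
q⊗(0,ω) = (-0.1500000, -1.1863963, -0.0278177, 0.9742642)
q' = normalize(q + ½dt·q⊗(0,ω)) = (-0.7098, 0.4760, -0.0006, 0.5192)

ω' = (0.8885, 1.0648, -0.5777)
q' = (-0.7098, 0.4760, -0.0006, 0.5192)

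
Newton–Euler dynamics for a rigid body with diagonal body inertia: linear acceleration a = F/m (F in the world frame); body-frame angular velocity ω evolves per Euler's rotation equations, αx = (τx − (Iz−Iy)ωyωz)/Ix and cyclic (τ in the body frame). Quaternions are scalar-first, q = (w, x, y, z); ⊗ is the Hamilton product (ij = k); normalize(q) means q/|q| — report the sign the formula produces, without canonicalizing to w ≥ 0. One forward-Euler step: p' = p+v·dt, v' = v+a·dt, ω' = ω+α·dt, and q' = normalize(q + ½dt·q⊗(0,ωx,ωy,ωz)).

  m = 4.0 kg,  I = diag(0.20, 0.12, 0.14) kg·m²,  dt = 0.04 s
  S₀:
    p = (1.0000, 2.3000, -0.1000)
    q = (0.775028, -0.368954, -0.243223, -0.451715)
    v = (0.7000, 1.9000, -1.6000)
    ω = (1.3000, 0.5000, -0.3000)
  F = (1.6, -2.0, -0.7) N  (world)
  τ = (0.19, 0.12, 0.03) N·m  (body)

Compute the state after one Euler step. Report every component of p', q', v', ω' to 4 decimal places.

precession coupling ω×(Iω) = (-0.0030, -0.0234, -0.0520)
angular accel α = (0.9650, 1.1950, 0.5857)
new body rate ω' = (1.3386, 0.5478, -0.2766)
2q̇ = q⊗(0,ω) = (0.4657372, 1.3063608, -0.3104017, -0.1007955)
q + ½dt·q⊗(0,ω), renormalized = (0.7840, -0.3427, -0.2493, -0.4535)
a = F/m = (0.4000, -0.5000, -0.1750)
p + v·dt = (1.0280, 2.3760, -0.1640)
v' = v + a·dt = (0.7160, 1.8800, -1.6070)

p' = (1.0280, 2.3760, -0.1640)
q' = (0.7840, -0.3427, -0.2493, -0.4535)
v' = (0.7160, 1.8800, -1.6070)
ω' = (1.3386, 0.5478, -0.2766)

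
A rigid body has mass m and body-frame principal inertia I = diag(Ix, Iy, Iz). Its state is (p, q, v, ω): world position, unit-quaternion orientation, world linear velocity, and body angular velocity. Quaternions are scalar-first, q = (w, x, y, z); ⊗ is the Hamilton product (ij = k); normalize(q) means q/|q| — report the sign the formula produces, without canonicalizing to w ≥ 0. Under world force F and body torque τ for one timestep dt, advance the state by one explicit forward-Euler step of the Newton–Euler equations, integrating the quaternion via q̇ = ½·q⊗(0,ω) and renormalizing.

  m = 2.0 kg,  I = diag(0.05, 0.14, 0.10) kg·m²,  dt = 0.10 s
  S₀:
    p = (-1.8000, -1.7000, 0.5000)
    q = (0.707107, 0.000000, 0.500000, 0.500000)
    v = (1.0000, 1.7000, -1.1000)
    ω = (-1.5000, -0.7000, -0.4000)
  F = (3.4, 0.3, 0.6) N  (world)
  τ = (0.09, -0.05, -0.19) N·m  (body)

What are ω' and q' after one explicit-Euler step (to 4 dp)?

ω' = (-1.2976, -0.7143, -0.6845)
q' = (0.7320, -0.0454, 0.4362, 0.5215)

α = I⁻¹(τ − ω×Iω) = (2.0240, -0.1429, -2.8450)
ω' = ω + α·dt = (-1.2976, -0.7143, -0.6845)
Hamilton product q⊗(0,ω) = (0.5500000, -0.9106605, -1.2449749, 0.4671572)
q + ½dt·q⊗(0,ω), renormalized = (0.7320, -0.0454, 0.4362, 0.5215)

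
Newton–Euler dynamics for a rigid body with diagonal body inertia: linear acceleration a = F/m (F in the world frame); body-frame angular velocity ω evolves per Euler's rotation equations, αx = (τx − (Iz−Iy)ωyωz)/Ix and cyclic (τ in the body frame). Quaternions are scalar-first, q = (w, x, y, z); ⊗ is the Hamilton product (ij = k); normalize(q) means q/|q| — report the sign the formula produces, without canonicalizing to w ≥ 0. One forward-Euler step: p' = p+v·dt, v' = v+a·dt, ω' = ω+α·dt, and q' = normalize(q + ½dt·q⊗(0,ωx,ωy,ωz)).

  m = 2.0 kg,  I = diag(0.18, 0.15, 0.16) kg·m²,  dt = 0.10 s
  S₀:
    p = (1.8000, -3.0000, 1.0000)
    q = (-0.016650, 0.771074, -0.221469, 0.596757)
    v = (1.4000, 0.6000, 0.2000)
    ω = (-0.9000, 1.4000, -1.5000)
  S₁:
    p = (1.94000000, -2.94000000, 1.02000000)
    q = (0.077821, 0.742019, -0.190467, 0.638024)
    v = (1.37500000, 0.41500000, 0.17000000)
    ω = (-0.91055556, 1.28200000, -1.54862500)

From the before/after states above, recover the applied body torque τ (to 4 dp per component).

τ = (-0.0400, -0.1500, -0.0400)

rate change Δω = (-0.01055556, -0.11800000, -0.04862500)
ω₀×(Iω₀) = (-0.0210, 0.0270, 0.0378)
I·α + gyro = (-0.0400, -0.1500, -0.0400)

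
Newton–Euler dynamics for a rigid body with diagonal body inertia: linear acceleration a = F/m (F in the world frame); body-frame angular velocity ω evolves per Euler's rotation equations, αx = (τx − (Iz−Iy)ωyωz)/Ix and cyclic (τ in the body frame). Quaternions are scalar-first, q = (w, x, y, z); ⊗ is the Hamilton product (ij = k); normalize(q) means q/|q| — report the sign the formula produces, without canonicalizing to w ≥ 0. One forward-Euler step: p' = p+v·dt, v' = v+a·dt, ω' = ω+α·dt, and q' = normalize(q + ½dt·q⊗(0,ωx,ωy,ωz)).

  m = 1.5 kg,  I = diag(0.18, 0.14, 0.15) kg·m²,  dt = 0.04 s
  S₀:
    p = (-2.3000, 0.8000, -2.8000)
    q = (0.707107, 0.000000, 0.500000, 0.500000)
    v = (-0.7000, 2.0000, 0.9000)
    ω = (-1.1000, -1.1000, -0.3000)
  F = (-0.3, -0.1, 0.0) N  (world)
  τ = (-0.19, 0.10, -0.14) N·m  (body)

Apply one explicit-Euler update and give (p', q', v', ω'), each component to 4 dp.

p' = (-2.3280, 0.8800, -2.7640)
q' = (0.7207, -0.0076, 0.4732, 0.5065)
v' = (-0.7080, 1.9973, 0.9000)
ω' = (-1.1430, -1.0743, -0.3244)

a = (-0.2000, -0.0667, 0.0000)
p + v·dt = (-2.3280, 0.8800, -2.7640)
new velocity v' = (-0.7080, 1.9973, 0.9000)
precession coupling ω×(Iω) = (0.0033, 0.0099, -0.0484)
angular accel α = (-1.0739, 0.6436, -0.6107)
ω + α·dt = (-1.1430, -1.0743, -0.3244)
Hamilton product q⊗(0,ω) = (0.7000000, -0.3778177, -1.3278177, 0.3378679)
q + ½dt·q⊗(0,ω), renormalized = (0.7207, -0.0076, 0.4732, 0.5065)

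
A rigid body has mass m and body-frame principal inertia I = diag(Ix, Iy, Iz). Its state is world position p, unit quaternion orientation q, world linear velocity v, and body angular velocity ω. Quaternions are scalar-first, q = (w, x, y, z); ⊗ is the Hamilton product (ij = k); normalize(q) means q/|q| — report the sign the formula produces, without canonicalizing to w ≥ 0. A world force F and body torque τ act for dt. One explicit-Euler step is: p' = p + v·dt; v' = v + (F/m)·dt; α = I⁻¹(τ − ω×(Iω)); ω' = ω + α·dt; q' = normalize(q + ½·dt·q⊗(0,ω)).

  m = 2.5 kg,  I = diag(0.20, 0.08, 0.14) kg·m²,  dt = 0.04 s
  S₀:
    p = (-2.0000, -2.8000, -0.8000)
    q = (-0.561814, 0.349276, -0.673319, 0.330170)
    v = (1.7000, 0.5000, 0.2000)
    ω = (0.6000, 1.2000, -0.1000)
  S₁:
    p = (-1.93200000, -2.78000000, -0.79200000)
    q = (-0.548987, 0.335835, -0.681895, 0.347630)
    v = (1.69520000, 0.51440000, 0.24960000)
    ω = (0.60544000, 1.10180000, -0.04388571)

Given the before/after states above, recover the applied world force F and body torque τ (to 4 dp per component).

Δv = v₁−v₀ = (-0.00480000, 0.01440000, 0.04960000)
m·(v₁−v₀)/dt = (-0.3000, 0.9000, 3.1000)
Δω = ω₁−ω₀ = (0.00544000, -0.09820000, 0.05611429)
precession coupling = (-0.0072, -0.0036, -0.0864)
I·α + gyro = (0.0200, -0.2000, 0.1100)

F = (-0.3000, 0.9000, 3.1000)
τ = (0.0200, -0.2000, 0.1100)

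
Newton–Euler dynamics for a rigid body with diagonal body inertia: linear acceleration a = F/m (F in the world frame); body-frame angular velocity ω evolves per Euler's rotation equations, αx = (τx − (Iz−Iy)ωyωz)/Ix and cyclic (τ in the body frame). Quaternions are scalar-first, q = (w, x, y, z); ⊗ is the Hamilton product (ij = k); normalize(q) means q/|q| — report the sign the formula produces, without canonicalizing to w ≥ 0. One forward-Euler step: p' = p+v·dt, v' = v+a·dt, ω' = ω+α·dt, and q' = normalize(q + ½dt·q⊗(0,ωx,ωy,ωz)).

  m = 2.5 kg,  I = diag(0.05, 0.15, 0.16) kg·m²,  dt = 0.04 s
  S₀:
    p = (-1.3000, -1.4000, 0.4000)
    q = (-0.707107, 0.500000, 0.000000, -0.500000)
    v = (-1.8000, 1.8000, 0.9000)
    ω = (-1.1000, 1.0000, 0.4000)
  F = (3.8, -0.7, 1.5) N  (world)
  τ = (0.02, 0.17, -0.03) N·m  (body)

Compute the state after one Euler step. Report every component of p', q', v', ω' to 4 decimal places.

p' = (-1.3720, -1.3280, 0.4360)
q' = (-0.6918, 0.5253, -0.0071, -0.4954)
v' = (-1.7392, 1.7888, 0.9240)
ω' = (-1.0872, 1.0324, 0.4200)

α = I⁻¹(τ − ω×Iω) = (0.3200, 0.8107, 0.5000)
new body rate ω' = (-1.0872, 1.0324, 0.4200)
2q̇ = q⊗(0,ω) = (0.7500000, 1.2778177, -0.3571070, 0.2171572)
q' = normalize(q + ½dt·q⊗(0,ω)) = (-0.6918, 0.5253, -0.0071, -0.4954)
a = F/m = (1.5200, -0.2800, 0.6000)
p' = p + v·dt = (-1.3720, -1.3280, 0.4360)
v' = v + a·dt = (-1.7392, 1.7888, 0.9240)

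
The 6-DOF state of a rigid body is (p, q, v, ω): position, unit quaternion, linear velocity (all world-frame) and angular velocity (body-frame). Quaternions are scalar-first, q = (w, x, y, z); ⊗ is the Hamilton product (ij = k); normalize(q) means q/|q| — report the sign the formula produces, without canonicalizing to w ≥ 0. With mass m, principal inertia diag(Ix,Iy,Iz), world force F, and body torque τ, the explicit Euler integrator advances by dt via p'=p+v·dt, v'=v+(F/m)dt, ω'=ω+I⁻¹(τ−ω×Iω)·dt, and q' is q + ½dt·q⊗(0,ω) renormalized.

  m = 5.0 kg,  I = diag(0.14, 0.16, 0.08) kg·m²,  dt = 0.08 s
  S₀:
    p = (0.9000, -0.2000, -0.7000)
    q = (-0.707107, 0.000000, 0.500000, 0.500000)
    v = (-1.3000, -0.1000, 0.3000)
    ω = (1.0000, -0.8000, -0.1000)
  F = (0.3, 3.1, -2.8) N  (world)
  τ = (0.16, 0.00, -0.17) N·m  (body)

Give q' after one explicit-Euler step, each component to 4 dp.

q' = (-0.6882, -0.0143, 0.5419, 0.4822)

2q̇ = q⊗(0,ω) = (0.4500000, -0.3571070, 1.0656856, -0.4292893)
q + ½dt·q⊗(0,ω), renormalized = (-0.6882, -0.0143, 0.5419, 0.4822)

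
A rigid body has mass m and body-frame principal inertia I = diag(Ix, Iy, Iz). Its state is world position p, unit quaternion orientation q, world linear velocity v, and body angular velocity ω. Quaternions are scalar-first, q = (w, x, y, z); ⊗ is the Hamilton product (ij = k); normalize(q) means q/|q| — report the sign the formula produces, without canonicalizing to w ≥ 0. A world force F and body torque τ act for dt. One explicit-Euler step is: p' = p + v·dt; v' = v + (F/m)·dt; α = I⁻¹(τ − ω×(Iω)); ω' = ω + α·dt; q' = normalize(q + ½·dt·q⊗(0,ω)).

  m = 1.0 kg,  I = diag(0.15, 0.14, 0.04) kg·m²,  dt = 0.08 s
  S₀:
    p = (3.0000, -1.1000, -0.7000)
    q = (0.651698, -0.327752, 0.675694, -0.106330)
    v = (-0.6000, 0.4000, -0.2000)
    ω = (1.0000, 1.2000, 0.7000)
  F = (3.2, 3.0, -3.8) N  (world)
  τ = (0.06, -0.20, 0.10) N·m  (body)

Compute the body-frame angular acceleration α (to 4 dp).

α = (0.9600, -1.9786, 2.8000)

ω×(Iω) gyroscopic = (-0.0840, 0.0770, -0.0120)
(τ − ω×Iω)/I = (0.9600, -1.9786, 2.8000)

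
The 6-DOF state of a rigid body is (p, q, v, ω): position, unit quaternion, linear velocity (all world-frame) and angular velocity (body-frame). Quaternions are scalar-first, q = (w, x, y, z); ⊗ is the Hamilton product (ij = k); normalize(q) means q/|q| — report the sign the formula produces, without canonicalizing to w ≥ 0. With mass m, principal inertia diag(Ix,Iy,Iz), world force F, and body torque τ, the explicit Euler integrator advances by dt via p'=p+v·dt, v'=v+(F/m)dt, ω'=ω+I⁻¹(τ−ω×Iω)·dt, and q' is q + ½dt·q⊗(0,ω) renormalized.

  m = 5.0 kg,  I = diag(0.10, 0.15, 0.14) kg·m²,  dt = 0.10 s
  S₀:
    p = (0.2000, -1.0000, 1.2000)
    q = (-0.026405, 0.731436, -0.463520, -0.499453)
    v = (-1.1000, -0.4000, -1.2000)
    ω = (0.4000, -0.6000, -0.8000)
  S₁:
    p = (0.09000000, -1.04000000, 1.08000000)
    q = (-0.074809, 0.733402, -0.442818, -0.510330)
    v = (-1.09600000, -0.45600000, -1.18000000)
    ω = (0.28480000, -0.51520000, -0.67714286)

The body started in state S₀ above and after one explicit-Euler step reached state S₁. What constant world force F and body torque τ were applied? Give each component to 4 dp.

F = (0.2000, -2.8000, 1.0000)
τ = (-0.1200, 0.1400, 0.1600)

Δv = v₁−v₀ = (0.00400000, -0.05600000, 0.02000000)
F = m·Δv/dt = (0.2000, -2.8000, 1.0000)
rate change Δω = (-0.11520000, 0.08480000, 0.12285714)
applied torque τ = (-0.1200, 0.1400, 0.1600)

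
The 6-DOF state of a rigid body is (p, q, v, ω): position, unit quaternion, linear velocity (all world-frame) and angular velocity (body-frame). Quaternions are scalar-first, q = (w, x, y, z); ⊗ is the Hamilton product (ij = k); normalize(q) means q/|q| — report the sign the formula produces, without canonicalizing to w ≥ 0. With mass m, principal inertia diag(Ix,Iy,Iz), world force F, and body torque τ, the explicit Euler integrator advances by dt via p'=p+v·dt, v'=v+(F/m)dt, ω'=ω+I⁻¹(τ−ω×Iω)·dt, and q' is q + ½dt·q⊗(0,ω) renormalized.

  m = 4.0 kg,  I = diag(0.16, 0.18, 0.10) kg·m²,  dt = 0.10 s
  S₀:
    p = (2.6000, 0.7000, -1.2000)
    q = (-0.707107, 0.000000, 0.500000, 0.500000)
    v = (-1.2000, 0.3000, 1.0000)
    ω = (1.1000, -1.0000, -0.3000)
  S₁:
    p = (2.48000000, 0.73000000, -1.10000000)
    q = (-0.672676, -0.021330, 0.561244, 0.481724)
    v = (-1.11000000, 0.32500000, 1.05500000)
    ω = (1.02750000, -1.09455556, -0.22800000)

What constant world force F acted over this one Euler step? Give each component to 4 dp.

velocity change Δv = (0.09000000, 0.02500000, 0.05500000)
m·(v₁−v₀)/dt = (3.6000, 1.0000, 2.2000)

F = (3.6000, 1.0000, 2.2000)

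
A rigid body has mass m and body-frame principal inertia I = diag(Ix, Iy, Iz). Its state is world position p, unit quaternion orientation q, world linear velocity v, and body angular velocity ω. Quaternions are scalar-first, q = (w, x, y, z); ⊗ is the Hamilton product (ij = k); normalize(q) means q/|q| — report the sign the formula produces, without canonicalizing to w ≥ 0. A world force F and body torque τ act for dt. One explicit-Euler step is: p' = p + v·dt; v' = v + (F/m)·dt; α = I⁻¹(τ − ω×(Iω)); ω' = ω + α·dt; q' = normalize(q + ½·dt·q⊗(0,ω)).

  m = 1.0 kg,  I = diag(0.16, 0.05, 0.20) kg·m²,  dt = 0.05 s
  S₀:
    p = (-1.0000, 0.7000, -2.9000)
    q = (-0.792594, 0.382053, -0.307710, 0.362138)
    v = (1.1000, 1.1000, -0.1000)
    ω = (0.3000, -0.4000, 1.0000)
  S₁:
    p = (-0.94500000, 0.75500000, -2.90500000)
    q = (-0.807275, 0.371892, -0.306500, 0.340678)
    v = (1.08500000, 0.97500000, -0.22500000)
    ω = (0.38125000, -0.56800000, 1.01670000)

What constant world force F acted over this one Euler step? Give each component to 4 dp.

F = (-0.3000, -2.5000, -2.5000)

velocity change Δv = (-0.01500000, -0.12500000, -0.12500000)
m·(v₁−v₀)/dt = (-0.3000, -2.5000, -2.5000)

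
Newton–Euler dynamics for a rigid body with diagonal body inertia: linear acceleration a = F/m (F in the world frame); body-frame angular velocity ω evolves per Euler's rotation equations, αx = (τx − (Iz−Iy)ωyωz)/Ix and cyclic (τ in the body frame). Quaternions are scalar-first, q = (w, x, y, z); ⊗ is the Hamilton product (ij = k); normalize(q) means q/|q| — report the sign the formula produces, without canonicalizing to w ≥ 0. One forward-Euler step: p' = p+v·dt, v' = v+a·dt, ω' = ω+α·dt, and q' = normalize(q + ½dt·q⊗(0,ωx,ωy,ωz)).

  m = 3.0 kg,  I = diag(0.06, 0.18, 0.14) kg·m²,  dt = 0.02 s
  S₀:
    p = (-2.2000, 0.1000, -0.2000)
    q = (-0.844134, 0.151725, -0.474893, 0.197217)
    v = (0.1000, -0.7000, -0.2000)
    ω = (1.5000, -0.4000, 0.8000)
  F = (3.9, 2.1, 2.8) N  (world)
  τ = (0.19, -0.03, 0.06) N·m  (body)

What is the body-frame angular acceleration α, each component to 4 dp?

ω×(Iω) gyroscopic = (0.0128, -0.0960, -0.0720)
α = I⁻¹(τ − ω×Iω) = (2.9533, 0.3667, 0.9429)

α = (2.9533, 0.3667, 0.9429)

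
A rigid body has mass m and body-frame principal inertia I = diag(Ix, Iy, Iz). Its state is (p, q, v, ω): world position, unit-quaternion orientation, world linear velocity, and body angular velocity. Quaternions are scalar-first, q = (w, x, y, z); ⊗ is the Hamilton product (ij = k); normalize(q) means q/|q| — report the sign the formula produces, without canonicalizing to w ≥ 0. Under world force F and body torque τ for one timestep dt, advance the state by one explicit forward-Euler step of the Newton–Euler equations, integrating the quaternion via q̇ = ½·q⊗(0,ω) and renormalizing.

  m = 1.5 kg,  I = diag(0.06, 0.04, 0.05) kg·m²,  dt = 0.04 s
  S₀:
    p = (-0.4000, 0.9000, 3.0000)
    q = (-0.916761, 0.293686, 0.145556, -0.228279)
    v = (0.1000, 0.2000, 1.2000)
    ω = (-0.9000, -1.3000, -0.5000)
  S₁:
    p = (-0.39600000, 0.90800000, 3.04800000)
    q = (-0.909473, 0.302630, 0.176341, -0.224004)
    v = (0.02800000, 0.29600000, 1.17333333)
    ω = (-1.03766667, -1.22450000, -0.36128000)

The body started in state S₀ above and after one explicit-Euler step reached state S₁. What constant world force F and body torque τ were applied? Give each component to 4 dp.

F = (-2.7000, 3.6000, -1.0000)
τ = (-0.2000, 0.0800, 0.1500)

Δω = ω₁−ω₀ = (-0.13766667, 0.07550000, 0.13872000)
ω₀×(Iω₀) = (0.0065, 0.0045, -0.0234)
τ = I·(Δω/dt) + ω₀×(Iω₀) = (-0.2000, 0.0800, 0.1500)
Δv = v₁−v₀ = (-0.07200000, 0.09600000, -0.02666667)
applied force F = (-2.7000, 3.6000, -1.0000)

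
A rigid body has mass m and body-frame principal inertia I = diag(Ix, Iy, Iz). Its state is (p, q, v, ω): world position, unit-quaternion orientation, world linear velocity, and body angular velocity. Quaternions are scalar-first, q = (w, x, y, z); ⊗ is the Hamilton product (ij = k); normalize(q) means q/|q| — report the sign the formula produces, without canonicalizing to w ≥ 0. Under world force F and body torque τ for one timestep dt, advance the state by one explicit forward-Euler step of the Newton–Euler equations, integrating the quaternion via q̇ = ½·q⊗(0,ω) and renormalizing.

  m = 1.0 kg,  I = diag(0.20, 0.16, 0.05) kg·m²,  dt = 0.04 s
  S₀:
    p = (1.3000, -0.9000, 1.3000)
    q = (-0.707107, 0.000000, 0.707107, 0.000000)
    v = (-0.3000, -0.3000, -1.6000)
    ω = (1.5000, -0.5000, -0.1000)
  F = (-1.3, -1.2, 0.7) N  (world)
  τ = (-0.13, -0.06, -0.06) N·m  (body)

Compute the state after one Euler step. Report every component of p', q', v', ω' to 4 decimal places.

p' = (1.2880, -0.9120, 1.2360)
q' = (-0.6997, -0.0226, 0.7138, -0.0198)
v' = (-0.3520, -0.3480, -1.5720)
ω' = (1.4751, -0.5094, -0.1720)

linear accel F/m = (-1.3000, -1.2000, 0.7000)
p' = p + v·dt = (1.2880, -0.9120, 1.2360)
v + (F/m)dt = (-0.3520, -0.3480, -1.5720)
precession coupling ω×(Iω) = (-0.0055, -0.0225, 0.0300)
(τ − ω×Iω)/I = (-0.6225, -0.2344, -1.8000)
ω + α·dt = (1.4751, -0.5094, -0.1720)
Hamilton product q⊗(0,ω) = (0.3535535, -1.1313712, 0.3535535, -0.9899498)
updated quaternion q' = (-0.6997, -0.0226, 0.7138, -0.0198)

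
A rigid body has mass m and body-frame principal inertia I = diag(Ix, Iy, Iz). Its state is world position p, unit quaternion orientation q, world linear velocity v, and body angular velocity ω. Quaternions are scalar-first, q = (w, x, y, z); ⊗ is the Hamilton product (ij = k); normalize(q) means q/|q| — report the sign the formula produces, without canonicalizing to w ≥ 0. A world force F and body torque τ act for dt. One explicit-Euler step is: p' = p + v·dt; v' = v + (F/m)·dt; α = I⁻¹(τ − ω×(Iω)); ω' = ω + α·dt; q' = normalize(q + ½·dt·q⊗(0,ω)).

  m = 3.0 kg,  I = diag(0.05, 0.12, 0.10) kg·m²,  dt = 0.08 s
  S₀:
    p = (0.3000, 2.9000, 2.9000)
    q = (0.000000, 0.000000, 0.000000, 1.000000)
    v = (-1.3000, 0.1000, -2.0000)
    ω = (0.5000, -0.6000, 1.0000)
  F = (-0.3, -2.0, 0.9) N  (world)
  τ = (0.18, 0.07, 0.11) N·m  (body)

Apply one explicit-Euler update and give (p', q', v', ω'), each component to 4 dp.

p' = (0.1960, 2.9080, 2.7400)
q' = (-0.0399, 0.0240, 0.0200, 0.9987)
v' = (-1.3080, 0.0467, -1.9760)
ω' = (0.7688, -0.5367, 1.1048)

linear accel F/m = (-0.1000, -0.6667, 0.3000)
p' = p + v·dt = (0.1960, 2.9080, 2.7400)
new velocity v' = (-1.3080, 0.0467, -1.9760)
α = I⁻¹(τ − ω×Iω) = (3.3600, 0.7917, 1.3100)
ω' = ω + α·dt = (0.7688, -0.5367, 1.1048)
2q̇ = q⊗(0,ω) = (-1.0000000, 0.6000000, 0.5000000, 0.0000000)
q' = normalize(q + ½dt·q⊗(0,ω)) = (-0.0399, 0.0240, 0.0200, 0.9987)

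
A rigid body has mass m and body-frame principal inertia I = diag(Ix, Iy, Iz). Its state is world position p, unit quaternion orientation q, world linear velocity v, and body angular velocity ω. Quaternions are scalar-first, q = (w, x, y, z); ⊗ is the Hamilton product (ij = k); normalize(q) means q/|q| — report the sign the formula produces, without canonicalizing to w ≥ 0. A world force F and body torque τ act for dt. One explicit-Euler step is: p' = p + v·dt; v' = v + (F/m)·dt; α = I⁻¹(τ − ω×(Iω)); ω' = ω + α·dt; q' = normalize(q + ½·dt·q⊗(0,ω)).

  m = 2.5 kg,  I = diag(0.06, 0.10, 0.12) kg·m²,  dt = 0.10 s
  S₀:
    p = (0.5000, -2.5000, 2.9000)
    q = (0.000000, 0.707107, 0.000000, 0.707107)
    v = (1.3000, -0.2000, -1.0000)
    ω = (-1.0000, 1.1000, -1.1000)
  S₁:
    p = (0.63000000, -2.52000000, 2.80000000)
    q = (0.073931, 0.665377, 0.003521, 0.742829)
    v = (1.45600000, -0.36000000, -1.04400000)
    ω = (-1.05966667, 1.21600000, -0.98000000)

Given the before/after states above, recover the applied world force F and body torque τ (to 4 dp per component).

F = (3.9000, -4.0000, -1.1000)
τ = (-0.0600, 0.0500, 0.1000)

v₁ − v₀ = (0.15600000, -0.16000000, -0.04400000)
m·(v₁−v₀)/dt = (3.9000, -4.0000, -1.1000)
rate change Δω = (-0.05966667, 0.11600000, 0.12000000)
ω₀×(Iω₀) = (-0.0242, -0.0660, -0.0440)
I·α + gyro = (-0.0600, 0.0500, 0.1000)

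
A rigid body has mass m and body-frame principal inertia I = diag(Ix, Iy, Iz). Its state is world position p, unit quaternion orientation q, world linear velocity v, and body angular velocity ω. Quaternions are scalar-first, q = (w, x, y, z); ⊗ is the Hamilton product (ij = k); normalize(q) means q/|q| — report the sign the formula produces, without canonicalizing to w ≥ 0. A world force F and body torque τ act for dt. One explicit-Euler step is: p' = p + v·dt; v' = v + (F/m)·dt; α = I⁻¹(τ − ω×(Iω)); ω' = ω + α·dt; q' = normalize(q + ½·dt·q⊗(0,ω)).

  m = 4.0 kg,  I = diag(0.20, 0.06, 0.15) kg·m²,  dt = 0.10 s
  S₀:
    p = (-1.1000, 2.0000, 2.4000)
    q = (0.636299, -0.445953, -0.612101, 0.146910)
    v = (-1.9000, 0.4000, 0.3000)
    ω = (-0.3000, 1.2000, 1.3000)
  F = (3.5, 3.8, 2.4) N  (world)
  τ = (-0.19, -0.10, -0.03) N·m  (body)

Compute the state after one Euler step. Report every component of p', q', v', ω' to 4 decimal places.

linear accel F/m = (0.8750, 0.9500, 0.6000)
p + v·dt = (-1.2900, 2.0400, 2.4300)
new velocity v' = (-1.8125, 0.4950, 0.3600)
ω×(Iω) gyroscopic = (0.1404, -0.0195, 0.0504)
(τ − ω×Iω)/I = (-1.6520, -1.3417, -0.5360)
ω + α·dt = (-0.4652, 1.0658, 1.2464)
q⊗(0,ω) = (0.4097523, -1.1629130, 1.2992247, 0.1084148)
updated quaternion q' = (0.6542, -0.5021, -0.5450, 0.1517)

p' = (-1.2900, 2.0400, 2.4300)
q' = (0.6542, -0.5021, -0.5450, 0.1517)
v' = (-1.8125, 0.4950, 0.3600)
ω' = (-0.4652, 1.0658, 1.2464)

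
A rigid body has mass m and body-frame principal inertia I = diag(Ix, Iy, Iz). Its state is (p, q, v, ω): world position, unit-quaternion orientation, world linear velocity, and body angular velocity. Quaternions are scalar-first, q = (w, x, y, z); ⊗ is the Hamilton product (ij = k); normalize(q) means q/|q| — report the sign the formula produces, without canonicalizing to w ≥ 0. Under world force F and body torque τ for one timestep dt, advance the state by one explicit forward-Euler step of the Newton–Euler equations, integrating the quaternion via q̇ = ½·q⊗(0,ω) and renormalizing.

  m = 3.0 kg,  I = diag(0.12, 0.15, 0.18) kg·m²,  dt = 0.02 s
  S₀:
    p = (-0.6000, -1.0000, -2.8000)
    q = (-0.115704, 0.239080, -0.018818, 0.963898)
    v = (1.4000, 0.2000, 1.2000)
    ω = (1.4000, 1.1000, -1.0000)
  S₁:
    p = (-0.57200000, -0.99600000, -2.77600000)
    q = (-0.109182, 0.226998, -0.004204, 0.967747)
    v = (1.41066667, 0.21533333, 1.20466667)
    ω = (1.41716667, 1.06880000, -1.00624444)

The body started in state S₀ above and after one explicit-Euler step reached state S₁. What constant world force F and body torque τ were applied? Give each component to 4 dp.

F = (1.6000, 2.3000, 0.7000)
τ = (0.0700, -0.1500, -0.0100)

Δω = ω₁−ω₀ = (0.01716667, -0.03120000, -0.00624444)
gyro term ω₀×Iω₀ = (-0.0330, 0.0840, 0.0462)
τ = I·(Δω/dt) + ω₀×(Iω₀) = (0.0700, -0.1500, -0.0100)
velocity change Δv = (0.01066667, 0.01533333, 0.00466667)
applied force F = (1.6000, 2.3000, 0.7000)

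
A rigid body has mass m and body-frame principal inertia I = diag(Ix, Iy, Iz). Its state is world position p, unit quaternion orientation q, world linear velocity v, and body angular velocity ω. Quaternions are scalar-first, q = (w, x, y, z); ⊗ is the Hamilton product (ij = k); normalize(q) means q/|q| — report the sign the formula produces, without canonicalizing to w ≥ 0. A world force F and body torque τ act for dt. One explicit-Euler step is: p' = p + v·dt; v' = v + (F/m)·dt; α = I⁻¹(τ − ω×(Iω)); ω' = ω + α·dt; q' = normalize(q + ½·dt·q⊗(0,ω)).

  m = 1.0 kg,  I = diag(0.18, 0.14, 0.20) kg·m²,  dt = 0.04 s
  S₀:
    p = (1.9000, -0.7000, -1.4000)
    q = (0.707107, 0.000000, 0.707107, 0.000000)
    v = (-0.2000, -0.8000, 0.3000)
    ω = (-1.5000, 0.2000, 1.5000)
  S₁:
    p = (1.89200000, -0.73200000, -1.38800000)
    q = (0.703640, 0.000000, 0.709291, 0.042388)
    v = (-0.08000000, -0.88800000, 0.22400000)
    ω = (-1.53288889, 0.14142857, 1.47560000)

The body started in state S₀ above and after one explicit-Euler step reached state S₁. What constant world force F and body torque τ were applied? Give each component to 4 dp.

F = (3.0000, -2.2000, -1.9000)
τ = (-0.1300, -0.1600, -0.1100)

rate change Δω = (-0.03288889, -0.05857143, -0.02440000)
I·α + gyro = (-0.1300, -0.1600, -0.1100)
Δv = v₁−v₀ = (0.12000000, -0.08800000, -0.07600000)
m·(v₁−v₀)/dt = (3.0000, -2.2000, -1.9000)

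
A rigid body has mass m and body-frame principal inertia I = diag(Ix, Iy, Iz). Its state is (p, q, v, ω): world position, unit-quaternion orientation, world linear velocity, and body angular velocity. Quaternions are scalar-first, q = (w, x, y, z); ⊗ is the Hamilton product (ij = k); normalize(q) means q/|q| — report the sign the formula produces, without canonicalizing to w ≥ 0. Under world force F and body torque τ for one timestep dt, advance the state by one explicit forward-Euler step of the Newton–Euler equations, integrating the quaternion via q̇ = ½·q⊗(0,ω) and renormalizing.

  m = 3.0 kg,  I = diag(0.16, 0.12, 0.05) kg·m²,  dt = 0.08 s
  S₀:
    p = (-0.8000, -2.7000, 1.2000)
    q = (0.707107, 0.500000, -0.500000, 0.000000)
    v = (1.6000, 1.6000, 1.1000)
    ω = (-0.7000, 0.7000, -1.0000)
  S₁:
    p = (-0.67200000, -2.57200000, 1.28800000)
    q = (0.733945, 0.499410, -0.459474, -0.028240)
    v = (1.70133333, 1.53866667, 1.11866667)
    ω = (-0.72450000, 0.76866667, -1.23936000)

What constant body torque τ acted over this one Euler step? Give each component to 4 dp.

Δω = ω₁−ω₀ = (-0.02450000, 0.06866667, -0.23936000)
τ = I·(Δω/dt) + ω₀×(Iω₀) = (0.0000, 0.1800, -0.1300)

τ = (0.0000, 0.1800, -0.1300)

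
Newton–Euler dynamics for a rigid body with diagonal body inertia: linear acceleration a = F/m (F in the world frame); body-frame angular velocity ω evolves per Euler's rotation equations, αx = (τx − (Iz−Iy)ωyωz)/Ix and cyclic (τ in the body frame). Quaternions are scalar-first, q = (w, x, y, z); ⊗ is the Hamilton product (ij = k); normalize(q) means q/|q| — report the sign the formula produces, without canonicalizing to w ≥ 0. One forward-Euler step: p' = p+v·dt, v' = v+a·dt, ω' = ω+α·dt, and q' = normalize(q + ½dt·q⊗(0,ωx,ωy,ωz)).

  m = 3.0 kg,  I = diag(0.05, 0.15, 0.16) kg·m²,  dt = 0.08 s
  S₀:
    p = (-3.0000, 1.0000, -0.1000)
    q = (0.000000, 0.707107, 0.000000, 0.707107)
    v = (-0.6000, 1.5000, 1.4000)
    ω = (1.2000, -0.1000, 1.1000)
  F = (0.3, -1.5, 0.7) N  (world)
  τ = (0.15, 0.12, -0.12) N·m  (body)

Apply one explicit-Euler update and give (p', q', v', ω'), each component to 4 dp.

gyro term ω×Iω = (-0.0011, -0.1452, -0.0120)
(τ − ω×Iω)/I = (3.0220, 1.7680, -0.6750)
ω' = ω + α·dt = (1.4418, 0.0414, 1.0460)
Hamilton product q⊗(0,ω) = (-1.6263461, 0.0707107, 0.0707107, -0.0707107)
q' = normalize(q + ½dt·q⊗(0,ω)) = (-0.0649, 0.7084, 0.0028, 0.7028)
p + v·dt = (-3.0480, 1.1200, 0.0120)
v + (F/m)dt = (-0.5920, 1.4600, 1.4187)

p' = (-3.0480, 1.1200, 0.0120)
q' = (-0.0649, 0.7084, 0.0028, 0.7028)
v' = (-0.5920, 1.4600, 1.4187)
ω' = (1.4418, 0.0414, 1.0460)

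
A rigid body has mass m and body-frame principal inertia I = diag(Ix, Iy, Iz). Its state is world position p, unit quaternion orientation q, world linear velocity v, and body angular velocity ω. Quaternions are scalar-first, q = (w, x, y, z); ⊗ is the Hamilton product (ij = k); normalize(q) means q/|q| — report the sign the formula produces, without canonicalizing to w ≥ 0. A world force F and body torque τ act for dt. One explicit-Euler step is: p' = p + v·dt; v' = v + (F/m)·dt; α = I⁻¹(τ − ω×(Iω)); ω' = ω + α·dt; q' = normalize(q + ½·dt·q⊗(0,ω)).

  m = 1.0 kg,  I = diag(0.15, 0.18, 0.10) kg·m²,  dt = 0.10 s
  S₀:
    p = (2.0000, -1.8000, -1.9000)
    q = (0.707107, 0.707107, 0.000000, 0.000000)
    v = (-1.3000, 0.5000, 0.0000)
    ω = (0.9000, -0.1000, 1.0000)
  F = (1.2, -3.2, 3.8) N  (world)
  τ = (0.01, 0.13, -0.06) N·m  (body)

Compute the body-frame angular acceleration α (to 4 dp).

α = (0.0133, 0.4722, -0.5730)

gyro term ω×Iω = (0.0080, 0.0450, -0.0027)
α = I⁻¹(τ − ω×Iω) = (0.0133, 0.4722, -0.5730)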